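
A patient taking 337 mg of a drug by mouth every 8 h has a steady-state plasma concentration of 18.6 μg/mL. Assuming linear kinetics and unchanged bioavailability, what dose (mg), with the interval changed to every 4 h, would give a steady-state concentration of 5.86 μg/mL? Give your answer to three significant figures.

For first-order elimination, Css ∝ F·D/(CL·τ); F and CL are unchanged, so Css ∝ D/τ.
D₂ = D₁ × (Css,target / Css,current) × (τ₂/τ₁) = 337 × (5.86/18.6) × (4/8) = 53.09 mg

53.1 mg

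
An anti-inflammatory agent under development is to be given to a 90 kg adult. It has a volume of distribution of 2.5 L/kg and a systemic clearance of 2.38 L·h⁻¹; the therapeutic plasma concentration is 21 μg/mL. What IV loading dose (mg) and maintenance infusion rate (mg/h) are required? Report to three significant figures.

(a) 4730 mg; (b) 50.0 mg/h

Total Vd = 2.5 × 90 = 225.0 L
LD = Vd · C_target = 225.0 × 21 = 4725 mg
Maintenance infusion rate = CL × Css = 2.380 × 21 = 49.98 mg/h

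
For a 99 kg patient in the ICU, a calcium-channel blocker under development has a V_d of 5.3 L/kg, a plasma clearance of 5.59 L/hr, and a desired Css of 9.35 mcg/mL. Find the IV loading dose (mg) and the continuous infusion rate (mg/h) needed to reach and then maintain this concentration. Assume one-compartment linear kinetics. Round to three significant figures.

Vd(total) = 99 kg × 5.3 L/kg = 524.7 L
Loading: fill Vd to C_target → 524.7 L × 9.35 mg/L = 4906 mg
Infusion rate = 5.590 L/h × 9.35 mg/L = 52.27 mg/h

(a) 4910 mg; (b) 52.3 mg/h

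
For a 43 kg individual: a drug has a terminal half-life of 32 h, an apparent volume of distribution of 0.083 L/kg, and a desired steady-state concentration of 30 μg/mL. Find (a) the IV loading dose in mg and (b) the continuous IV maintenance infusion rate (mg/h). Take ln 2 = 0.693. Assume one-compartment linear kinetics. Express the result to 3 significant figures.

(a) 107 mg; (b) 2.32 mg/h

Total Vd = 0.083 × 43 = 3.569 L
LD = Vd × C = 3.569 × 30 = 107.1 mg
CL = 0.693 × Vd / t½ = 0.693 × 3.569 / 32 = 0.07729 L/h
Infusion rate = CL × Css = 0.07729 × 30 = 2.319 mg/h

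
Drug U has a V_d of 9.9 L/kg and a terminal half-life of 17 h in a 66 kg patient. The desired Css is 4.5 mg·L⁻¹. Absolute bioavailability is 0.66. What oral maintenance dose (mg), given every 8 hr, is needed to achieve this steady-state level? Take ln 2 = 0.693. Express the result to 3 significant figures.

Vd(total) = 66 kg × 9.9 L/kg = 653.4 L
CL = ln 2 · Vd / t½ = 0.693 × 653.4 / 17 = 26.64 L/h
D = CL × Css × τ / F = 26.64 × 4.5 × 8 / 0.66 = 1453 mg

1450 mg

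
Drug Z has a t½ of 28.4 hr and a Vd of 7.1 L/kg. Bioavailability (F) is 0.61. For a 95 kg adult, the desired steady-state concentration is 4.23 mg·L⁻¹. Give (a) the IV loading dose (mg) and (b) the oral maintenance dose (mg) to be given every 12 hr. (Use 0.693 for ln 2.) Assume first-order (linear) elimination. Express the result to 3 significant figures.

(a) 2850 mg; (b) 1370 mg

Total Vd = 7.1 × 95 = 674.5 L
LD = Vd × C = 674.5 × 4.23 = 2853 mg
CL = 0.693 × Vd / t½ = 0.693 × 674.5 / 28.4 = 16.46 L/h
D = CL × Css × τ / F = 16.46 × 4.23 × 12 / 0.61 = 1370 mg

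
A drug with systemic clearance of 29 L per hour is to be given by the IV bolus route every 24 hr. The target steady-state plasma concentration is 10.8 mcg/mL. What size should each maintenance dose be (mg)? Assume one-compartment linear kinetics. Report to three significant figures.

D = CL × Css × τ = 29.00 × 10.8 × 24 = 7517 mg

7520 mg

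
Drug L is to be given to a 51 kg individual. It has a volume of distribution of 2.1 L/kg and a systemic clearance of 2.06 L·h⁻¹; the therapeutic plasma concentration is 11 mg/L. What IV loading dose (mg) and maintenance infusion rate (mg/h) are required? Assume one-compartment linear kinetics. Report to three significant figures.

Vd(total) = 51 kg × 2.1 L/kg = 107.1 L
LD = Vd · C_target = 107.1 × 11 = 1178 mg
Maintenance: replace elimination → rate = CL × Css = 2.060 × 11 = 22.66 mg/h

(a) 1180 mg; (b) 22.7 mg/h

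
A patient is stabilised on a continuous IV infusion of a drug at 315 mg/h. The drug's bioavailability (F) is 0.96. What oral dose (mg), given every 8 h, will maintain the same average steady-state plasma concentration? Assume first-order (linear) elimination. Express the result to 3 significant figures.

To maintain the same Css, the systemic dosing rate must be unchanged: F·D/τ = infusion rate.
D = rate × τ / F = 315 × 8 / 0.96 = 2625 mg

2630 mg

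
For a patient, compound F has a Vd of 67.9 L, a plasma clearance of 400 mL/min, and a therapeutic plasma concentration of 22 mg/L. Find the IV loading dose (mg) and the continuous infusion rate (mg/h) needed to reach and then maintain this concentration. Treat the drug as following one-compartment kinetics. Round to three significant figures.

LD = Vd · C_target = 67.90 × 22 = 1494 mg
CL = 400 mL/min × 60/1000 = 24.00 L/h
Maintenance infusion rate = CL × Css = 24.00 × 22 = 528.0 mg/h

(a) 1490 mg; (b) 528 mg/h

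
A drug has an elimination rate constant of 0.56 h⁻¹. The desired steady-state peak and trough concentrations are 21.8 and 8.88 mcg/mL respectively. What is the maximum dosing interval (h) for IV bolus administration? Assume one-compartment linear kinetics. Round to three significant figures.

Between IV bolus doses, concentration decays as C = C₀·e^(−kτ), so C_peak/C_trough = e^(kτ).
τ_max = ln(C_peak/C_trough) / k = ln(21.8/8.88) / 0.5600 = 0.8981 / 0.5600 = 1.604 h

1.60 h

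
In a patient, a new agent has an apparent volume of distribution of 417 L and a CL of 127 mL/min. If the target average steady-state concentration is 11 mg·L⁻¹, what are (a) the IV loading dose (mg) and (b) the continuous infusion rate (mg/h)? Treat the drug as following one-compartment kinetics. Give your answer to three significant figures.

(a) 4590 mg; (b) 83.8 mg/h

Loading: fill Vd to C_target → 417.0 L × 11 mg/L = 4587 mg
CL = 127 mL/min × 60/1000 = 7.620 L/h
Maintenance: replace elimination → rate = CL × Css = 7.620 × 11 = 83.82 mg/h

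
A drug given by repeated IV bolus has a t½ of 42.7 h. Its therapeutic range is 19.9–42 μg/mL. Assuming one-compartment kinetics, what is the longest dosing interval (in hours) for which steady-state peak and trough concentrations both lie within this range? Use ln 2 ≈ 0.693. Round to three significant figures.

46.0 h

k = 0.693 / t½ = 0.693 / 42.7 = 0.01623 h⁻¹
Between IV bolus doses, concentration decays as C = C₀·e^(−kτ), so C_peak/C_trough = e^(kτ).
τ_max = ln(C_peak/C_trough) / k = ln(42/19.9) / 0.01623 = 0.7469 / 0.01623 = 46.02 h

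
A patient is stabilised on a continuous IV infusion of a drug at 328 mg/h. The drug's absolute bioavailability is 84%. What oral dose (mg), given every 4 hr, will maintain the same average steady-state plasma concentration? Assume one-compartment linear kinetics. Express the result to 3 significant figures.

To maintain the same Css, the systemic dosing rate must be unchanged: F·D/τ = infusion rate.
D = rate × τ / F = 328 × 4 / 0.84 = 1562 mg

1560 mg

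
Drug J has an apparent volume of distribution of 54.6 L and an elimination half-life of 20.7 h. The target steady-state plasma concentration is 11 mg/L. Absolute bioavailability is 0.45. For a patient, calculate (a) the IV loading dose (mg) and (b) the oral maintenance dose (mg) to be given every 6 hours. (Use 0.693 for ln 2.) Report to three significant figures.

(a) 601 mg; (b) 268 mg

LD = Vd × C = 54.60 × 11 = 600.6 mg
CL = 0.693 × Vd / t½ = 0.693 × 54.60 / 20.7 = 1.828 L/h
D = CL × Css × τ / F = 1.828 × 11 × 6 / 0.45 = 268.1 mg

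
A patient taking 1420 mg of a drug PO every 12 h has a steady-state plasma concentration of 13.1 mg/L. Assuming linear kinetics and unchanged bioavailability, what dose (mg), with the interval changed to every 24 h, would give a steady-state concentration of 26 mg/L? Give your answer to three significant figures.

5640 mg

With linear kinetics, Css is proportional to dose rate (D/τ) at fixed clearance.
D₂ = D₁ × (Css,target / Css,current) × (τ₂/τ₁) = 1420 × (26/13.1) × (24/12) = 5637 mg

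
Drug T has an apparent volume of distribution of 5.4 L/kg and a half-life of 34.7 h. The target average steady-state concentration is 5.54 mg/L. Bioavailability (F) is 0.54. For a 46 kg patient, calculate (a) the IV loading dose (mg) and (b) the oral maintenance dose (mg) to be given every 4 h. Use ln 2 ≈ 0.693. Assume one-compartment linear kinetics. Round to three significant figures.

Total Vd = 5.4 × 46 = 248.4 L
LD = Vd × C = 248.4 × 5.54 = 1376 mg
CL = 0.693 × Vd / t½ = 0.693 × 248.4 / 34.7 = 4.961 L/h
D = CL × Css × τ / F = 4.961 × 5.54 × 4 / 0.54 = 203.6 mg

(a) 1380 mg; (b) 204 mg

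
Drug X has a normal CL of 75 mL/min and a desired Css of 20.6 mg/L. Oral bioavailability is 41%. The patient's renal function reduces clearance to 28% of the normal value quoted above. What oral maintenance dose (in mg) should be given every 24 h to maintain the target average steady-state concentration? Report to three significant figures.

1520 mg

Convert clearance: 75 mL/min × 60 min/h ÷ 1000 mL/L = 4.500 L/h
Patient clearance = 0.28 × 4.500 = 1.260 L/h
At steady state, dose per interval replaces the amount cleared in that interval: F·D/τ = CL·Css.
D = CL × Css × τ / F = 1.260 × 20.6 × 24 / 0.41 = 1519 mg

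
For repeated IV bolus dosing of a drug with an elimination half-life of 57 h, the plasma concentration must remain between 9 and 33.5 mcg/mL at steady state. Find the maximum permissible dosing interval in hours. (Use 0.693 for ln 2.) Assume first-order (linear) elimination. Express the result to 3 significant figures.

k = 0.693 / t½ = 0.693 / 57 = 0.01216 h⁻¹
Between IV bolus doses, concentration decays as C = C₀·e^(−kτ), so C_peak/C_trough = e^(kτ).
τ_max = ln(C_peak/C_trough) / k = ln(33.5/9) / 0.01216 = 1.314 / 0.01216 = 108.1 h

108 h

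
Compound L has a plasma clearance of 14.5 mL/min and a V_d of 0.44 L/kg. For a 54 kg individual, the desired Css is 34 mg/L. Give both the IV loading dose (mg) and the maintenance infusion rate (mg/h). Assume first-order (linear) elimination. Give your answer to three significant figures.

Vd(total) = 54 kg × 0.44 L/kg = 23.76 L
LD = Vd · C_target = 23.76 × 34 = 807.8 mg
Convert clearance: 14.5 mL/min × 60 min/h ÷ 1000 mL/L = 0.8700 L/h
Maintenance: replace elimination → rate = CL × Css = 0.8700 × 34 = 29.58 mg/h

(a) 808 mg; (b) 29.6 mg/h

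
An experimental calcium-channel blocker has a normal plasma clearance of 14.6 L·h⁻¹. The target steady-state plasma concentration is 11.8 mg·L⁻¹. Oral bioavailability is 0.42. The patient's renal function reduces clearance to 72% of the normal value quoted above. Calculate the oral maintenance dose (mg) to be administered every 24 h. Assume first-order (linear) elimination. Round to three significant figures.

Patient clearance = 0.72 × 14.60 = 10.51 L/h
At steady state, dose per interval replaces the amount cleared in that interval: F·D/τ = CL·Css.
D = CL × Css × τ / F = 10.51 × 11.8 × 24 / 0.42 = 7087 mg

7090 mg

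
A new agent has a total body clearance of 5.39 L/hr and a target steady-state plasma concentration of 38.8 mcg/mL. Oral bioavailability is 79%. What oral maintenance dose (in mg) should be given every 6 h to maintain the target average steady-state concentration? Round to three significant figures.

1590 mg

D = CL × Css × τ / F = 5.390 × 38.8 × 6 / 0.79 = 1588 mg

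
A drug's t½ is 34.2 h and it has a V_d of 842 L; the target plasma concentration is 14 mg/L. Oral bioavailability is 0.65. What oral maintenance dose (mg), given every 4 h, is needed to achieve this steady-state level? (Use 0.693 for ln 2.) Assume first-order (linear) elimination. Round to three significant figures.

CL = 0.693 × Vd / t½ = 0.693 × 842.0 / 34.2 = 17.06 L/h
D = CL × Css × τ / F = 17.06 × 14 × 4 / 0.65 = 1470 mg

1470 mg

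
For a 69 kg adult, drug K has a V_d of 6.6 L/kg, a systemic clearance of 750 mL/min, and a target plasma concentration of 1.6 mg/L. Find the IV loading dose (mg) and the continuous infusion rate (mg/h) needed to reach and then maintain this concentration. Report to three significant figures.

Vd = 6.6 L/kg × 69 kg = 455.4 L
Loading dose = Vd × C = 455.4 × 1.6 = 728.6 mg
CL = 750 mL/min × 60/1000 = 45.00 L/h
Infusion rate = 45.00 L/h × 1.6 mg/L = 72.00 mg/h

(a) 729 mg; (b) 72.0 mg/h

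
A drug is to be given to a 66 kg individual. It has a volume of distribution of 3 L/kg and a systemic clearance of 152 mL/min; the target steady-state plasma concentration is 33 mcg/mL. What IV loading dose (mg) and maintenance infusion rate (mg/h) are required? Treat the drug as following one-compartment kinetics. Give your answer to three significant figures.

(a) 6530 mg; (b) 301 mg/h

Vd(total) = 66 kg × 3 L/kg = 198.0 L
Loading dose = Vd × C = 198.0 × 33 = 6534 mg
CL = 152 mL/min × 60/1000 = 9.120 L/h
Infusion rate = 9.120 L/h × 33 mg/L = 301.0 mg/h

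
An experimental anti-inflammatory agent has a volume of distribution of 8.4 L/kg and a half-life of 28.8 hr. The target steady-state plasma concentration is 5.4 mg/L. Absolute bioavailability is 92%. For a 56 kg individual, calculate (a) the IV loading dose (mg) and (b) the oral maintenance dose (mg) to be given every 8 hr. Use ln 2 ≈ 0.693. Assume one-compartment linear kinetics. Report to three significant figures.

Vd(total) = 56 kg × 8.4 L/kg = 470.4 L
LD = Vd × C = 470.4 × 5.4 = 2540 mg
CL = 0.693 × Vd / t½ = 0.693 × 470.4 / 28.8 = 11.32 L/h
D = CL × Css × τ / F = 11.32 × 5.4 × 8 / 0.92 = 531.5 mg

(a) 2540 mg; (b) 532 mg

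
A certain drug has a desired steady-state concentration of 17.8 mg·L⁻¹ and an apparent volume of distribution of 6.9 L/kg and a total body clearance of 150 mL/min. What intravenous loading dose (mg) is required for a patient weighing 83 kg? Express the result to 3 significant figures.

Total Vd = 6.9 × 83 = 572.7 L
LD is governed by Vd — clearance does not enter the loading-dose calculation.
LD = Vd × C = 572.7 × 17.80 = 10190 mg

10200 mg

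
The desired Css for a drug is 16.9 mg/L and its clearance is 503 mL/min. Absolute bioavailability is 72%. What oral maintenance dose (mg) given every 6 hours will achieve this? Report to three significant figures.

4250 mg

CL = 503 mL/min × 60/1000 = 30.18 L/h
D = CL × Css × τ / F = 30.18 × 16.9 × 6 / 0.72 = 4250 mg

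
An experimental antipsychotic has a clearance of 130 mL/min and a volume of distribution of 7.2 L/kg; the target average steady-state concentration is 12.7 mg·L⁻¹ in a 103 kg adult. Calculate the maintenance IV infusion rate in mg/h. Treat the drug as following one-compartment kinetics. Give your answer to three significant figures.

CL = 130 mL/min = 130 × 0.06 = 7.800 L/h
R₀ = 7.800 × 12.7 = 99.06 mg/h

99.1 mg/h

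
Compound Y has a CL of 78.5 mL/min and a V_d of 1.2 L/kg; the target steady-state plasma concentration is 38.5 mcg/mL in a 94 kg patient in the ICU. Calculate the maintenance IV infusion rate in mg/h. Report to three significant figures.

181 mg/h

CL = 78.5 mL/min × 60/1000 = 4.710 L/h
R₀ = 4.710 × 38.5 = 181.3 mg/h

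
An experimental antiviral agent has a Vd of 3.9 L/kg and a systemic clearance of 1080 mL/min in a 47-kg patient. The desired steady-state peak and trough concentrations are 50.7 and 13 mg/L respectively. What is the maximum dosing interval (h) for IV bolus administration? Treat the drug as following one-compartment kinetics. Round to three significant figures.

Total Vd = 3.9 × 47 = 183.3 L
Convert clearance: 1080 mL/min × 60 min/h ÷ 1000 mL/L = 64.80 L/h
k = CL / Vd = 64.80 / 183.3 = 0.3535 h⁻¹
Between IV bolus doses, concentration decays as C = C₀·e^(−kτ), so C_peak/C_trough = e^(kτ).
τ_max = ln(C_peak/C_trough) / k = ln(50.7/13) / 0.3535 = 1.361 / 0.3535 = 3.850 h

3.85 h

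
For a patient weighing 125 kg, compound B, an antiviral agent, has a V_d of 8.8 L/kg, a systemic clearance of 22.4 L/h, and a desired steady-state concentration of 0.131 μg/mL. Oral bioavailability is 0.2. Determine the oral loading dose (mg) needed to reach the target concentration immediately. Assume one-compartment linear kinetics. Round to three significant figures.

Vd(total) = 125 kg × 8.8 L/kg = 1100 L
LD = Vd × C / F = 1100 × 0.1310 / 0.2 = 720.5 mg

721 mg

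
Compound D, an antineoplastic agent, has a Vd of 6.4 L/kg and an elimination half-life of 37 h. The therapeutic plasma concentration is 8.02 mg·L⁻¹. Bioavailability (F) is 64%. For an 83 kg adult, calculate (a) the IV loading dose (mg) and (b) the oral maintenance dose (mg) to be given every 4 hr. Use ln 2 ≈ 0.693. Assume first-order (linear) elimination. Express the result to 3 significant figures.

Total Vd = 6.4 × 83 = 531.2 L
LD = Vd × C = 531.2 × 8.02 = 4260 mg
CL = 0.693 × Vd / t½ = 0.693 × 531.2 / 37 = 9.949 L/h
D = CL × Css × τ / F = 9.949 × 8.02 × 4 / 0.64 = 498.7 mg

(a) 4260 mg; (b) 499 mg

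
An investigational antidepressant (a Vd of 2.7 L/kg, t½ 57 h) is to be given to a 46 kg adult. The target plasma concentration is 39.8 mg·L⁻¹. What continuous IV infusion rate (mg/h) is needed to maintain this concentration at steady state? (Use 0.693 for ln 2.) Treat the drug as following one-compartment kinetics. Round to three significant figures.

Vd = 2.7 L/kg × 46 kg = 124.2 L
CL = ln 2 · Vd / t½ = 0.693 × 124.2 / 57 = 1.510 L/h
Infusion rate = CL × Css = 1.510 × 39.8 = 60.10 mg/h

60.1 mg/h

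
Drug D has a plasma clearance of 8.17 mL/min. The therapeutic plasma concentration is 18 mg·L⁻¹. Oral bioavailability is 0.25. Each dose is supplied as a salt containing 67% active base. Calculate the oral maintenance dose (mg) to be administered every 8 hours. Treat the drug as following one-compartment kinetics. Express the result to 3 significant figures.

CL = 8.17 mL/min × 60/1000 = 0.4902 L/h
D = CL × Css × τ / F / S = 0.4902 × 18 × 8 / 0.25 / 0.67 = 421.4 mg

421 mg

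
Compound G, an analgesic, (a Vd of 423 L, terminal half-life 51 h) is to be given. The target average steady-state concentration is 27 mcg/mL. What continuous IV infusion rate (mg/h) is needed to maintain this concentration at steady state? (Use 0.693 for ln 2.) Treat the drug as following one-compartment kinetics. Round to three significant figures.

k = 0.693/51 = 0.01359 h⁻¹, so CL = k·Vd = 0.01359 × 423.0 = 5.749 L/h
Infusion rate = CL × Css = 5.749 × 27 = 155.2 mg/h

155 mg/h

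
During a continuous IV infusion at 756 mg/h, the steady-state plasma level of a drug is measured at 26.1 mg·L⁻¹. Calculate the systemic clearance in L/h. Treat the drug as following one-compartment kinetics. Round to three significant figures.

At steady state, infusion rate = CL × Css, so CL = rate / Css.
CL = 756 / 26.1 = 28.97 L/h

29.0 L/h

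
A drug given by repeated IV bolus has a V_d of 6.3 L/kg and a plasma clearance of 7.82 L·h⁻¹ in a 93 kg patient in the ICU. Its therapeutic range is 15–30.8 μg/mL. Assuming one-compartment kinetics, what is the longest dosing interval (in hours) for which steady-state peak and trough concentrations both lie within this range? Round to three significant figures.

53.9 h

Vd = 6.3 L/kg × 93 kg = 585.9 L
k = CL / Vd = 7.820 / 585.9 = 0.01335 h⁻¹
Between IV bolus doses, concentration decays as C = C₀·e^(−kτ), so C_peak/C_trough = e^(kτ).
τ_max = ln(C_peak/C_trough) / k = ln(30.8/15) / 0.01335 = 0.7195 / 0.01335 = 53.90 h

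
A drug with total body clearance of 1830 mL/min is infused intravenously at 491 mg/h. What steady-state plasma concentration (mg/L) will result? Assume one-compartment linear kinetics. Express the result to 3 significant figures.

CL = 1830 mL/min = 1830 × 0.06 = 109.8 L/h
Css = rate / CL = 491 / 109.8 = 4.472 mg/L

4.47 mg/L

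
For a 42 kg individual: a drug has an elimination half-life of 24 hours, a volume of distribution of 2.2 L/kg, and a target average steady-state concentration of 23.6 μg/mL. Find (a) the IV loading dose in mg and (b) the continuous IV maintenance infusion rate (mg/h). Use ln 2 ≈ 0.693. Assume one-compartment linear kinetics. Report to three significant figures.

Total Vd = 2.2 × 42 = 92.40 L
LD = Vd × C = 92.40 × 23.6 = 2181 mg
CL = 0.693 × Vd / t½ = 0.693 × 92.40 / 24 = 2.668 L/h
Infusion rate = CL × Css = 2.668 × 23.6 = 62.96 mg/h

(a) 2180 mg; (b) 63.0 mg/h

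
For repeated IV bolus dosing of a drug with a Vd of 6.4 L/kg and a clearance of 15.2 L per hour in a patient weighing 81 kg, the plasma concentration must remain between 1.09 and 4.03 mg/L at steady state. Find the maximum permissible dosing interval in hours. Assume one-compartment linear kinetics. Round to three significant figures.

Vd = 6.4 L/kg × 81 kg = 518.4 L
k = CL / Vd = 15.20 / 518.4 = 0.02932 h⁻¹
Between IV bolus doses, concentration decays as C = C₀·e^(−kτ), so C_peak/C_trough = e^(kτ).
τ_max = ln(C_peak/C_trough) / k = ln(4.03/1.09) / 0.02932 = 1.308 / 0.02932 = 44.61 h

44.6 h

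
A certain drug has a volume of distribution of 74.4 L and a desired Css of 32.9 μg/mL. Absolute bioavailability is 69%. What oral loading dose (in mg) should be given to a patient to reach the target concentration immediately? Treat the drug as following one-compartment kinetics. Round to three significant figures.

3550 mg

LD = Vd × C / F = 74.40 × 32.90 / 0.69 = 3547 mg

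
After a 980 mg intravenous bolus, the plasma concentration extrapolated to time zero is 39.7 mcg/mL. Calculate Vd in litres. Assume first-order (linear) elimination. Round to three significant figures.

Immediately after an IV bolus, C₀ = Dose / Vd, so Vd = Dose / C₀.
Vd = 980 / 39.7 = 24.69 L

24.7 L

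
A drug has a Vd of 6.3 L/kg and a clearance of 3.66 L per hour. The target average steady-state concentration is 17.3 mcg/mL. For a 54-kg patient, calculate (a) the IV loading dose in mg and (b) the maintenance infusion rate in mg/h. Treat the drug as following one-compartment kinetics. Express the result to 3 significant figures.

(a) 5890 mg; (b) 63.3 mg/h

Total Vd = 6.3 × 54 = 340.2 L
LD = Vd · C_target = 340.2 × 17.3 = 5885 mg
Maintenance infusion rate = CL × Css = 3.660 × 17.3 = 63.32 mg/h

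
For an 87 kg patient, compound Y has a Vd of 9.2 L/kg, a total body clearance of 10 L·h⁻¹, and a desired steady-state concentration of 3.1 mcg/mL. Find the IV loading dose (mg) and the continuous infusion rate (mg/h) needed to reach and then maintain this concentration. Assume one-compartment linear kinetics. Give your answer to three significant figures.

(a) 2480 mg; (b) 31.0 mg/h

Vd = 9.2 L/kg × 87 kg = 800.4 L
LD = Vd · C_target = 800.4 × 3.1 = 2481 mg
Infusion rate = 10.00 L/h × 3.1 mg/L = 31.00 mg/h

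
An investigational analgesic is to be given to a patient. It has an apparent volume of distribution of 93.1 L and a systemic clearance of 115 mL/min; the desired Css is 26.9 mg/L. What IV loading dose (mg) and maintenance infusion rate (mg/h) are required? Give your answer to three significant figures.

(a) 2500 mg; (b) 186 mg/h

Loading dose = Vd × C = 93.10 × 26.9 = 2504 mg
CL = 115 mL/min × 60/1000 = 6.900 L/h
Infusion rate = 6.900 L/h × 26.9 mg/L = 185.6 mg/h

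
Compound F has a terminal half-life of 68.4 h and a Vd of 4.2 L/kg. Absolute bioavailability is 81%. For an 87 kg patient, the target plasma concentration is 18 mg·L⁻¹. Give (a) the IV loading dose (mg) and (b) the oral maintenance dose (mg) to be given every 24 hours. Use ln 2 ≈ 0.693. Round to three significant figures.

(a) 6580 mg; (b) 1970 mg

Total Vd = 4.2 × 87 = 365.4 L
LD = Vd × C = 365.4 × 18 = 6577 mg
CL = 0.693 × Vd / t½ = 0.693 × 365.4 / 68.4 = 3.702 L/h
D = CL × Css × τ / F = 3.702 × 18 × 24 / 0.81 = 1974 mg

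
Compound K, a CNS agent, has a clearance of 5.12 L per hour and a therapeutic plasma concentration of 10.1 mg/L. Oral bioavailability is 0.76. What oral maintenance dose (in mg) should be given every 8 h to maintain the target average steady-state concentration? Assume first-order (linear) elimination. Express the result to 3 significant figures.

544 mg

At steady state, dose per interval replaces the amount cleared in that interval: F·D/τ = CL·Css.
D = CL × Css × τ / F = 5.120 × 10.1 × 8 / 0.76 = 544.3 mg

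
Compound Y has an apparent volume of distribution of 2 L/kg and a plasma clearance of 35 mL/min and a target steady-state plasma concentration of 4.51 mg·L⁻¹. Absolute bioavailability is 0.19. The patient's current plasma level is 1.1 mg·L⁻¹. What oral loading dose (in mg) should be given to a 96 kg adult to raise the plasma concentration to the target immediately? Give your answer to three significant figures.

3450 mg

Total Vd = 2 × 96 = 192.0 L
The loading dose fills Vd to the target concentration.
Concentration deficit ΔC = 4.51 − 1.1 = 3.410 mg/L
LD = Vd × ΔC / F = 192.0 × 3.410 / 0.19 = 3446 mg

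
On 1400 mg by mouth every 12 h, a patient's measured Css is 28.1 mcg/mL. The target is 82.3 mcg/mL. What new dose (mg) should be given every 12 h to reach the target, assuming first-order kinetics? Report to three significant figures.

With linear kinetics, Css is proportional to dose rate (D/τ) at fixed clearance.
D₂ = D₁ × (Css,target / Css,current) = 1400 × 82.3/28.1 = 4100 mg

4100 mg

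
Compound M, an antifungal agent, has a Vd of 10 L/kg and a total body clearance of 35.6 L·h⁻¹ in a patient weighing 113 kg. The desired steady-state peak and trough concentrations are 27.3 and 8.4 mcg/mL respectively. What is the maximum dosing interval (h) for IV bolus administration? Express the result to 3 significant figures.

Vd(total) = 113 kg × 10 L/kg = 1130 L
k = CL / Vd = 35.60 / 1130 = 0.03150 h⁻¹
Between IV bolus doses, concentration decays as C = C₀·e^(−kτ), so C_peak/C_trough = e^(kτ).
τ_max = ln(C_peak/C_trough) / k = ln(27.3/8.4) / 0.03150 = 1.179 / 0.03150 = 37.43 h

37.4 h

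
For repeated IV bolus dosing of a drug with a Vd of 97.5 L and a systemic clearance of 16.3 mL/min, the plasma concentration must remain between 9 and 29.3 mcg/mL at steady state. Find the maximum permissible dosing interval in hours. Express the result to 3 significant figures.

CL = 16.3 mL/min = 16.3 × 0.06 = 0.9780 L/h
k = CL / Vd = 0.9780 / 97.50 = 0.01003 h⁻¹
Between IV bolus doses, concentration decays as C = C₀·e^(−kτ), so C_peak/C_trough = e^(kτ).
τ_max = ln(C_peak/C_trough) / k = ln(29.3/9) / 0.01003 = 1.180 / 0.01003 = 117.6 h

118 h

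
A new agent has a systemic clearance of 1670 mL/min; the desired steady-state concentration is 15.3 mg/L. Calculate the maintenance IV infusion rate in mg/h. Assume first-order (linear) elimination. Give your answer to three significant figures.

1530 mg/h

Convert clearance: 1670 mL/min × 60 min/h ÷ 1000 mL/L = 100.2 L/h
At steady state, infusion rate equals elimination rate: rate in = CL × Css.
Infusion rate = CL · Css = 100.2 L/h × 15.3 mg/L = 1533 mg/h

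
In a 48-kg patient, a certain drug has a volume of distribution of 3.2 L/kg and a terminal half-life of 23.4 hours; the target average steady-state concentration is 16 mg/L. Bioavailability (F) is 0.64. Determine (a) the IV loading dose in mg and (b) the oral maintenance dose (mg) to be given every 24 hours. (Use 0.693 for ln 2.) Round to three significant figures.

Vd = 3.2 L/kg × 48 kg = 153.6 L
LD = Vd × C = 153.6 × 16 = 2458 mg
CL = 0.693 × Vd / t½ = 0.693 × 153.6 / 23.4 = 4.549 L/h
D = CL × Css × τ / F = 4.549 × 16 × 24 / 0.64 = 2729 mg

(a) 2460 mg; (b) 2730 mg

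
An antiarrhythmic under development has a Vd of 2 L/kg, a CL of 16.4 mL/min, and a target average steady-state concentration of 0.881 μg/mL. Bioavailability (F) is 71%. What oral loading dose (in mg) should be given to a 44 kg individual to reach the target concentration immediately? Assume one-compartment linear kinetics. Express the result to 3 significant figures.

Total Vd = 2 × 44 = 88.00 L
LD = Vd × C / F = 88.00 × 0.8810 / 0.71 = 109.2 mg

109 mg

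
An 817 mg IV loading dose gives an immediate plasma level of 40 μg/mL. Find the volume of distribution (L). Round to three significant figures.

Immediately after an IV bolus, C₀ = Dose / Vd, so Vd = Dose / C₀.
Vd = 817 / 40 = 20.43 L

20.4 L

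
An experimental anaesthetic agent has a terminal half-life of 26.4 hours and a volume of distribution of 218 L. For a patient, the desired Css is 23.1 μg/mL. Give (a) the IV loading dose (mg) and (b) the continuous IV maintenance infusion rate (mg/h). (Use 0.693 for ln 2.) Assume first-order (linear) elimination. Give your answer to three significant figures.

(a) 5040 mg; (b) 132 mg/h

LD = Vd × C = 218.0 × 23.1 = 5036 mg
CL = 0.693 × Vd / t½ = 0.693 × 218.0 / 26.4 = 5.723 L/h
Infusion rate = CL × Css = 5.723 × 23.1 = 132.2 mg/h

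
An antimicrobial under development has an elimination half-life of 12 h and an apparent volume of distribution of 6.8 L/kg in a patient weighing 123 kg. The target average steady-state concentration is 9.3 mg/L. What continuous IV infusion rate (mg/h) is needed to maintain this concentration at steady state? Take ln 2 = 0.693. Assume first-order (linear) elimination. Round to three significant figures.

Vd(total) = 123 kg × 6.8 L/kg = 836.4 L
CL = 0.693 × Vd / t½ = 0.693 × 836.4 / 12 = 48.30 L/h
Infusion rate = CL × Css = 48.30 × 9.3 = 449.2 mg/h

449 mg/h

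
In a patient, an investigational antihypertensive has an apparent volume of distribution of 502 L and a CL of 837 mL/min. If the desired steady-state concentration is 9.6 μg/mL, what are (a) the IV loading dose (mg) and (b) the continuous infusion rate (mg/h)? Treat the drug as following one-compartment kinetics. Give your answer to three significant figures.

(a) 4820 mg; (b) 482 mg/h

Loading dose = Vd × C = 502.0 × 9.6 = 4819 mg
CL = 837 mL/min = 837 × 0.06 = 50.22 L/h
Maintenance: replace elimination → rate = CL × Css = 50.22 × 9.6 = 482.1 mg/h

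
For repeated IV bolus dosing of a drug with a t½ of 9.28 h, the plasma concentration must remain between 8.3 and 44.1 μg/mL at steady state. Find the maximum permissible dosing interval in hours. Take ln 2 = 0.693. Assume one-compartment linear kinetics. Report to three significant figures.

22.4 h

k = 0.693 / t½ = 0.693 / 9.28 = 0.07468 h⁻¹
Between IV bolus doses, concentration decays as C = C₀·e^(−kτ), so C_peak/C_trough = e^(kτ).
τ_max = ln(C_peak/C_trough) / k = ln(44.1/8.3) / 0.07468 = 1.670 / 0.07468 = 22.36 h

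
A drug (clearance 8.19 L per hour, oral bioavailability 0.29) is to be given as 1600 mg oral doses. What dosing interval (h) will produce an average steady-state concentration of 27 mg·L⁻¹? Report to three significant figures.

F·D/τ = CL·Css → τ = F·D / (CL·Css).
τ = 0.29 × 1600 / (8.19 × 27) = 2.098 h

2.10 h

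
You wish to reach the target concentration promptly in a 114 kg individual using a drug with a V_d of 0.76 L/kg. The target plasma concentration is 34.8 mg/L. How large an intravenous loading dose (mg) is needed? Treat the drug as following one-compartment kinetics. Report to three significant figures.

Vd(total) = 114 kg × 0.76 L/kg = 86.64 L
The loading dose fills Vd to the target concentration.
LD = Vd × C = 86.64 × 34.80 = 3015 mg

3020 mg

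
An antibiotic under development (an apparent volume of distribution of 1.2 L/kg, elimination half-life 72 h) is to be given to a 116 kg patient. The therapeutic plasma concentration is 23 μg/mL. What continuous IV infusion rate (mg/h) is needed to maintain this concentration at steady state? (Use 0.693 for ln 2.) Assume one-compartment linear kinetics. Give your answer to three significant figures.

30.8 mg/h

Vd(total) = 116 kg × 1.2 L/kg = 139.2 L
CL = ln 2 · Vd / t½ = 0.693 × 139.2 / 72 = 1.340 L/h
Infusion rate = CL × Css = 1.340 × 23 = 30.82 mg/h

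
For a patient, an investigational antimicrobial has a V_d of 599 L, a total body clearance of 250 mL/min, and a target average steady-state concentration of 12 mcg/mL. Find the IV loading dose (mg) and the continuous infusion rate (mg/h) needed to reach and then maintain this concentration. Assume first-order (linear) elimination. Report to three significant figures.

(a) 7190 mg; (b) 180 mg/h

LD = Vd · C_target = 599.0 × 12 = 7188 mg
CL = 250 mL/min × 60/1000 = 15.00 L/h
Maintenance infusion rate = CL × Css = 15.00 × 12 = 180.0 mg/h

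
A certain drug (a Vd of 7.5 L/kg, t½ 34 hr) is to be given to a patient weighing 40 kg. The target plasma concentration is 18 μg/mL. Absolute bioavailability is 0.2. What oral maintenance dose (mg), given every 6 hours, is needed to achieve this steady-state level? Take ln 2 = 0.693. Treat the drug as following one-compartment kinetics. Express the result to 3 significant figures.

Vd(total) = 40 kg × 7.5 L/kg = 300.0 L
CL = 0.693 × Vd / t½ = 0.693 × 300.0 / 34 = 6.115 L/h
D = CL × Css × τ / F = 6.115 × 18 × 6 / 0.2 = 3302 mg

3300 mg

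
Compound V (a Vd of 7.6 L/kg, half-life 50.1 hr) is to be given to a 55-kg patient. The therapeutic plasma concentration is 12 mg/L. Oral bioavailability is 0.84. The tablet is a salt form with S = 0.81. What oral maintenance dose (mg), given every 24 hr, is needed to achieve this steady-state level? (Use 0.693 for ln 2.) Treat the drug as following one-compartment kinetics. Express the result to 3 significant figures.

2450 mg

Vd = 7.6 L/kg × 55 kg = 418.0 L
k = 0.693/50.1 = 0.01383 h⁻¹, so CL = k·Vd = 0.01383 × 418.0 = 5.781 L/h
D = CL × Css × τ / F / S = 5.781 × 12 × 24 / 0.84 / 0.81 = 2447 mg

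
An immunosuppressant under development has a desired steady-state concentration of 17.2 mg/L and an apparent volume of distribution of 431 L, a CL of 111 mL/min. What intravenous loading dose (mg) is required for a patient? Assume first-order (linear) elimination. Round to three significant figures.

7410 mg

LD = Vd × C = 431.0 × 17.20 = 7413 mg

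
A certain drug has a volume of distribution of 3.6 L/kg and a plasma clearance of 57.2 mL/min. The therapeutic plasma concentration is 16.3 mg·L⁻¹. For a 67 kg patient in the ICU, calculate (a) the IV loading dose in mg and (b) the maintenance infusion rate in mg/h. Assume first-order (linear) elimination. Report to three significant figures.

(a) 3930 mg; (b) 55.9 mg/h

Vd = 3.6 L/kg × 67 kg = 241.2 L
LD = Vd · C_target = 241.2 × 16.3 = 3932 mg
Convert clearance: 57.2 mL/min × 60 min/h ÷ 1000 mL/L = 3.432 L/h
Maintenance: replace elimination → rate = CL × Css = 3.432 × 16.3 = 55.94 mg/h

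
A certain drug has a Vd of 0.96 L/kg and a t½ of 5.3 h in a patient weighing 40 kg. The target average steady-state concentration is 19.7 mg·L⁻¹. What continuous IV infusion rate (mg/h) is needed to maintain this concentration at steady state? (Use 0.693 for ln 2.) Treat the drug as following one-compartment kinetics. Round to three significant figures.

Total Vd = 0.96 × 40 = 38.40 L
CL = 0.693 × Vd / t½ = 0.693 × 38.40 / 5.3 = 5.021 L/h
Infusion rate = CL × Css = 5.021 × 19.7 = 98.91 mg/h

98.9 mg/h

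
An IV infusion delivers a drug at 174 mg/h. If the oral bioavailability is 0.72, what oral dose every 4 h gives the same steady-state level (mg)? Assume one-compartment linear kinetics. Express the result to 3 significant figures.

967 mg

To maintain the same Css, the systemic dosing rate must be unchanged: F·D/τ = infusion rate.
D = rate × τ / F = 174 × 4 / 0.72 = 966.7 mg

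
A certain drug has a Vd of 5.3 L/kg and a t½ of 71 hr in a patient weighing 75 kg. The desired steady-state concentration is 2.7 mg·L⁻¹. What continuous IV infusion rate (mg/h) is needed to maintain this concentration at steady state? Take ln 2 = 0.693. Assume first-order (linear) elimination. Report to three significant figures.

Vd(total) = 75 kg × 5.3 L/kg = 397.5 L
CL = 0.693 × Vd / t½ = 0.693 × 397.5 / 71 = 3.880 L/h
Infusion rate = CL × Css = 3.880 × 2.7 = 10.48 mg/h

10.5 mg/h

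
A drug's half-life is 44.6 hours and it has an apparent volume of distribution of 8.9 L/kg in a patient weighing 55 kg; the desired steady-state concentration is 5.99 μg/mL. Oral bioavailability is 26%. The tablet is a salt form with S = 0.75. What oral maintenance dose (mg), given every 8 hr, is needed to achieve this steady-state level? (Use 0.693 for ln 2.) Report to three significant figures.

1870 mg

Vd(total) = 55 kg × 8.9 L/kg = 489.5 L
CL = 0.693 × Vd / t½ = 0.693 × 489.5 / 44.6 = 7.606 L/h
D = CL × Css × τ / F / S = 7.606 × 5.99 × 8 / 0.26 / 0.75 = 1869 mg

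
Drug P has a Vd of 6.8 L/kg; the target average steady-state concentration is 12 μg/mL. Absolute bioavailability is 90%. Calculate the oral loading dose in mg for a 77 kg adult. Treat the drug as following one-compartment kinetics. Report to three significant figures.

6980 mg

Vd(total) = 77 kg × 6.8 L/kg = 523.6 L
LD = Vd × C / F = 523.6 × 12.00 / 0.9 = 6981 mg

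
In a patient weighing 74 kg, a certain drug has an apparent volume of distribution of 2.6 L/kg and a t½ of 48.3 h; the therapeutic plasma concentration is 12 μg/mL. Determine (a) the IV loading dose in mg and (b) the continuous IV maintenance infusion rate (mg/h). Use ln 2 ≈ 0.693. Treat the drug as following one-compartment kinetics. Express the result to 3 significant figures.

(a) 2310 mg; (b) 33.1 mg/h

Vd = 2.6 L/kg × 74 kg = 192.4 L
LD = Vd × C = 192.4 × 12 = 2309 mg
CL = 0.693 × Vd / t½ = 0.693 × 192.4 / 48.3 = 2.761 L/h
Infusion rate = CL × Css = 2.761 × 12 = 33.13 mg/h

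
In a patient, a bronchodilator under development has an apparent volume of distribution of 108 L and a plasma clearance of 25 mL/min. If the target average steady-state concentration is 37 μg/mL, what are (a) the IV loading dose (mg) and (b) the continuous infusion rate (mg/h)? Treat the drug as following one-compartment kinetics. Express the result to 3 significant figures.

(a) 4000 mg; (b) 55.5 mg/h

Loading dose = Vd × C = 108.0 × 37 = 3996 mg
CL = 25 mL/min = 25 × 0.06 = 1.500 L/h
Infusion rate = 1.500 L/h × 37 mg/L = 55.50 mg/h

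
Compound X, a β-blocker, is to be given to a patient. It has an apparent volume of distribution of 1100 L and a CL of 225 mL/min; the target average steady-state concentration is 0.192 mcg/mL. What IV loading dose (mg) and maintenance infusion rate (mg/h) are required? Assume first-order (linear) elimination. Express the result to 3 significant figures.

Loading: fill Vd to C_target → 1100 L × 0.192 mg/L = 211.2 mg
CL = 225 mL/min = 225 × 0.06 = 13.50 L/h
Infusion rate = 13.50 L/h × 0.192 mg/L = 2.592 mg/h

(a) 211 mg; (b) 2.59 mg/h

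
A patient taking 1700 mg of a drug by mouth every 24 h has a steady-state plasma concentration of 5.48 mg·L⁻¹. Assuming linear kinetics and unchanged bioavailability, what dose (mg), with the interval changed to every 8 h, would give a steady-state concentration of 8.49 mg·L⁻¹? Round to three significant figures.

878 mg

For first-order elimination, Css ∝ F·D/(CL·τ); F and CL are unchanged, so Css ∝ D/τ.
D₂ = D₁ × (Css,target / Css,current) × (τ₂/τ₁) = 1700 × (8.49/5.48) × (8/24) = 877.9 mg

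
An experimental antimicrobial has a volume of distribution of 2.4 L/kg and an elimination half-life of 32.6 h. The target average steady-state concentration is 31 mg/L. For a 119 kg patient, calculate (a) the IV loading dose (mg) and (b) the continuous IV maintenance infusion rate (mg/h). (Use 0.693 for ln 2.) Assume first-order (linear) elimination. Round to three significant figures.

(a) 8850 mg; (b) 188 mg/h

Vd = 2.4 L/kg × 119 kg = 285.6 L
LD = Vd × C = 285.6 × 31 = 8854 mg
CL = 0.693 × Vd / t½ = 0.693 × 285.6 / 32.6 = 6.071 L/h
Infusion rate = CL × Css = 6.071 × 31 = 188.2 mg/h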